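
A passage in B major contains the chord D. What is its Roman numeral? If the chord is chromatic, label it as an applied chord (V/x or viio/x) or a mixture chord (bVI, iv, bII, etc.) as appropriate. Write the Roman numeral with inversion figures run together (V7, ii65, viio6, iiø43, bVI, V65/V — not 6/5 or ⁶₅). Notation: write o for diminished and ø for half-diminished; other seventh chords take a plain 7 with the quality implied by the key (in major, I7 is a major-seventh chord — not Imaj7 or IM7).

bIII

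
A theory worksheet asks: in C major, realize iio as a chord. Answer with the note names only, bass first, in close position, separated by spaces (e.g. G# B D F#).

D F Ab

iio is the diminished supertonic triad, borrowed from the parallel minor. In C major that root is D.
So the chord is D-F-Ab, a diminished triad.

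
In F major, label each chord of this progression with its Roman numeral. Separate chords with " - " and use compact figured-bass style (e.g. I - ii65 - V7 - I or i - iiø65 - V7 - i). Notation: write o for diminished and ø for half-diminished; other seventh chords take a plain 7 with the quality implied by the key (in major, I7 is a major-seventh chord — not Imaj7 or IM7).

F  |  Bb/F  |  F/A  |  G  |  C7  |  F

I - IV64 - I6 - V/V - V7 - I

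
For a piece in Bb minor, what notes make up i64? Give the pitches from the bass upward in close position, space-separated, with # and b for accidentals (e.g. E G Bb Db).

F Bb Db

In Bb minor, the first degree is Bb, and the diatonic chord built there is a minor triad.
That chord is spelled Bb-Db-F.
With the 64 figure the chord is in second inversion; from the bass F upward in close position it reads F-Bb-Db.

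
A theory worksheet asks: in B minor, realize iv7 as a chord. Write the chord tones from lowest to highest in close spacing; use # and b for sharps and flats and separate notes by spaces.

E G B D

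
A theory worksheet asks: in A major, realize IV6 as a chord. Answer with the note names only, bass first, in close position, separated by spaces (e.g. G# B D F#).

The numeral's case and figure indicate a major triad. In A major its root, the fourth degree, is D.
That chord is spelled D-F#-A.
With the 6 figure the chord is in first inversion; from the bass F# upward in close position it reads F#-A-D.

F# A D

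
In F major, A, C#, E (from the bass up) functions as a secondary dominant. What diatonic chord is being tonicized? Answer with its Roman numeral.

vi

The chord is a major triad on A.
A dominant resolves down a perfect fifth: A → D. In F major, D is scale degree 6, i.e. vi.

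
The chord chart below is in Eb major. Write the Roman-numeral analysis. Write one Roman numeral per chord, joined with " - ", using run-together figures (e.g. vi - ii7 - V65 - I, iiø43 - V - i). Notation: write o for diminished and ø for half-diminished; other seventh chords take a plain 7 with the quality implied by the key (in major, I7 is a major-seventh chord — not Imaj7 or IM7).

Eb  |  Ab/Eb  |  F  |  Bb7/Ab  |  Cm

Eb: root Eb is the tonic; major triad there is I.
Ab/Eb: major triad on Ab = scale degree 4 → IV64.
F: a major triad on F, the applied dominant of V → V/V.
Bb7/Ab: dominant seventh chord on Bb = scale degree 5 → V42.
Cm: minor triad on C = scale degree 6 → vi.

I - IV64 - V/V - V42 - vi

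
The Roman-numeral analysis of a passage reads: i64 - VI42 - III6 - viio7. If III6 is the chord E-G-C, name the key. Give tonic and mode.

A minor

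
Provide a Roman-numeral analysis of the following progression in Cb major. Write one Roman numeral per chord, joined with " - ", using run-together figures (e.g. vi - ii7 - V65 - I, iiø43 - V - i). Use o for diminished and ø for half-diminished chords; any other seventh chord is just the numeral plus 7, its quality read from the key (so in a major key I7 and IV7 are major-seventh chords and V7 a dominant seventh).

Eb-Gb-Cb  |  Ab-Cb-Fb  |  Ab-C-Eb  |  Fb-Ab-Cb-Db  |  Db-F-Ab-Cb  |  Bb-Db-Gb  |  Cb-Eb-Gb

Eb-Gb-Cb: root Cb is the tonic; major triad there is I6.
Ab-Cb-Fb has root Fb, degree 4 in Cb major, so IV6.
Ab-C-Eb: a major triad on Ab, the applied dominant of ii → V/ii.
Fb-Ab-Cb-Db: minor seventh chord on Db = scale degree 2 → ii65.
Db-F-Ab-Cb is the secondary dominant of V (dominant seventh chord on Db): V7/V.
Bb-Db-Gb: major triad on Gb = scale degree 5 → V6.
Cb-Eb-Gb: root Cb is the tonic; major triad there is I.

I6 - IV6 - V/ii - ii65 - V7/V - V6 - I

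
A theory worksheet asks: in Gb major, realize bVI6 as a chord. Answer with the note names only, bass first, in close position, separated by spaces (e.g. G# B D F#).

bVI6 is a major triad on the lowered sixth degree, borrowed from the parallel minor. In Gb major that root is Ebb.
So the chord is Ebb-Gb-Bbb, a major triad.
The figured bass 6 indicates first inversion, placing the third (Gb) in the bass: Gb-Bbb-Ebb.

Gb Bbb Ebb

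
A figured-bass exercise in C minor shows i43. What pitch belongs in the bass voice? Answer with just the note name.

G

i in C minor has root C; the chord is C-Eb-G-Bb.
The figure 43 means second inversion — the fifth is in the bass.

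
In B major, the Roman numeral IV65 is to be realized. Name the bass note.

IV in B major has root E; the chord is E-G#-B-D#.
The figure 65 means first inversion — the third is in the bass.

G#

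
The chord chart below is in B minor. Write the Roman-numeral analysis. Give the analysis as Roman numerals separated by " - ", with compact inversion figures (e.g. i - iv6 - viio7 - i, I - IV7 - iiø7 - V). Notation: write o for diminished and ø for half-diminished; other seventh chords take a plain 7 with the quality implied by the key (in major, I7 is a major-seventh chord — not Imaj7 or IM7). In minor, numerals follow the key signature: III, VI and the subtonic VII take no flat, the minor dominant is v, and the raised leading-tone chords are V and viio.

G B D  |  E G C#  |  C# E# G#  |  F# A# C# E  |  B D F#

VI - iio6 - V/V - V7 - i

G-B-D: root G is the submediant; major triad there is VI.
E-G-C#: root C# is the supertonic; diminished triad there is iio6.
C#-E#-G# is the secondary dominant of V (major triad on C#): V/V.
F#-A#-C#-E: dominant seventh chord on F# = scale degree 5 → V7.
B-D-F# has root B, degree 1 in B minor, so i.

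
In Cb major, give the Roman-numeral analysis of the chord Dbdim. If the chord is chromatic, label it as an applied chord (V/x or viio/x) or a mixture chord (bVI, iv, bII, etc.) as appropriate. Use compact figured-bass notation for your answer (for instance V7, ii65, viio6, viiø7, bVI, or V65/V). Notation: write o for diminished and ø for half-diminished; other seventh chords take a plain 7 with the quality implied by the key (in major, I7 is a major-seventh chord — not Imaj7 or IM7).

Stacked in thirds the chord is Db-Fb-Abb: a diminished triad on Db.
Db is the second degree of Cb major. This is the diminished supertonic triad, borrowed from the parallel minor.

iio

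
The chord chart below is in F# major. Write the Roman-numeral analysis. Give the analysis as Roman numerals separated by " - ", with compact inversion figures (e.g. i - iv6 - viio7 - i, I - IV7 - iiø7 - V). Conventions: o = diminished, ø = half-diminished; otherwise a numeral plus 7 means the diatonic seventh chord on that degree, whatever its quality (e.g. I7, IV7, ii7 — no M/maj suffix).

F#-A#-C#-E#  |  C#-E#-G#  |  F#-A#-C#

I7 - V - I

F#-A#-C#-E#: root F# is the tonic; major seventh chord there is I7.
C#-E#-G# has root C#, degree 5 in F# major, so V.
F#-A#-C#: root F# is the tonic; major triad there is I.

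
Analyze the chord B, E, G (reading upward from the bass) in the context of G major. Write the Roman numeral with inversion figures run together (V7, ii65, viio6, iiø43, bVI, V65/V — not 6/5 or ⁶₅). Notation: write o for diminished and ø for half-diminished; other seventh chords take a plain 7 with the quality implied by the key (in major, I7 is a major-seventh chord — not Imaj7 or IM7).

vi64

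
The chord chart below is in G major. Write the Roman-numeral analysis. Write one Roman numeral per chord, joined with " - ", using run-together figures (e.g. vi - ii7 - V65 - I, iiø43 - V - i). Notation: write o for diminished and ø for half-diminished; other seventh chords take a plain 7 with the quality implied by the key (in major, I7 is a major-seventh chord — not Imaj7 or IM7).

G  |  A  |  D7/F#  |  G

I - V/V - V65 - I

G has root G, degree 1 in G major, so I.
A: chromatic; A is V of V, so V/V.
D7/F# has root D, degree 5 in G major, so V65.
G: root G is the tonic; major triad there is I.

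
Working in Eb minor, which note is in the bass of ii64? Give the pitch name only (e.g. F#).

C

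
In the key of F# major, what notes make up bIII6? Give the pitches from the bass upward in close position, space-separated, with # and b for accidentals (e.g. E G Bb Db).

C# E A

Scale degree 3 in F# major is A#; lowering it a half step gives A. bIII6 is a major triad on the lowered third degree, borrowed from the parallel minor.
So the chord is A-C#-E.
With the 6 figure the chord is in first inversion; from the bass C# upward in close position it reads C#-E-A.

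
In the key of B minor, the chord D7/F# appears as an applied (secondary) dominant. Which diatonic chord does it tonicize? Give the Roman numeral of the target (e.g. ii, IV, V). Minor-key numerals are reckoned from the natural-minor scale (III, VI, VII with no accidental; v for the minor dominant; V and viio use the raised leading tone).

VI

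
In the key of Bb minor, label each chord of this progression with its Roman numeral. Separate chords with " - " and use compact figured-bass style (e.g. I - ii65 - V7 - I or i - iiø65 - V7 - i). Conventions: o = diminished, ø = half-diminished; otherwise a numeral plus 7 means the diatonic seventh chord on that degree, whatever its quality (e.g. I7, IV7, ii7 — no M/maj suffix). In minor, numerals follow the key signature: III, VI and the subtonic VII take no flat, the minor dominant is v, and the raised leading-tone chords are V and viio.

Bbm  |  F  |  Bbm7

i - V - i7

Bbm: root Bb is the tonic; minor triad there is i.
F has root F, degree 5 in Bb minor, so V.
Bbm7: minor seventh chord on Bb = scale degree 1 → i7.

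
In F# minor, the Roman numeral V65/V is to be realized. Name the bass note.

The applied chord V65/V is rooted on G#: G#-B#-D#-F#.
The figure 65 means first inversion — the third is in the bass.

B#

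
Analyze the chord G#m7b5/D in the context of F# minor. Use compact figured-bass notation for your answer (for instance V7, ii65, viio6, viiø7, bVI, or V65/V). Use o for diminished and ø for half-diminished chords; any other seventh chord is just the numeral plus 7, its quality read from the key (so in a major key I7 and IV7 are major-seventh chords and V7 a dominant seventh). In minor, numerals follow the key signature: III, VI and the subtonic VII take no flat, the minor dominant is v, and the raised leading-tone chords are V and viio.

The pitches G#-B-D-F# form a half-diminished seventh chord rooted on G#.
G# is scale degree 2 in F# minor, and a half-diminished seventh chord on that degree is written iiø7.
With D in the bass the chord is in second inversion, so the figured bass is 43.

iiø43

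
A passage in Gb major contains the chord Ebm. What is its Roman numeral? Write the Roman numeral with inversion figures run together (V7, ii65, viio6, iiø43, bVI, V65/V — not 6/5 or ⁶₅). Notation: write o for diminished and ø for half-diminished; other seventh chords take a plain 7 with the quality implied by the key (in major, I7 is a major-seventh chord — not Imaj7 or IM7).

vi

Stacked in thirds the chord is Eb-Gb-Bb: a minor triad on Eb.
Eb is scale degree 6 in Gb major, and a minor triad on that degree is written vi.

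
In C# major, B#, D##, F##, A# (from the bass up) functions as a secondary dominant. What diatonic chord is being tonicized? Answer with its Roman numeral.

iii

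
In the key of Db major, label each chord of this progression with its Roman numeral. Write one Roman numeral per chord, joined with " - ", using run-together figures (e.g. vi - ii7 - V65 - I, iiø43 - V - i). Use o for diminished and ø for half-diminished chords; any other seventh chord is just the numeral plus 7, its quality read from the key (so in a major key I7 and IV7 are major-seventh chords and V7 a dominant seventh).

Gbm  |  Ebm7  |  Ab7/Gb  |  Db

iv - ii7 - V42 - I

Gbm is non-diatonic — iv, a mixture chord from Db minor.
Ebm7: minor seventh chord on Eb = scale degree 2 → ii7.
Ab7/Gb has root Ab, degree 5 in Db major, so V42.
Db: major triad on Db = scale degree 1 → I.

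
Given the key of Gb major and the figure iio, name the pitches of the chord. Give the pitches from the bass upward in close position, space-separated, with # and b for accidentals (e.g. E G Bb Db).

Ab Cb Ebb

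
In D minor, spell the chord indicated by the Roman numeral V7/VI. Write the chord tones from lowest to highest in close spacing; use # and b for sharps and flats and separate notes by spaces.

V7/VI is a secondary dominant — the dominant seventh of VI. VI in D minor is Bb, so the applied chord's root is F, a perfect fifth above.
Building a dominant seventh chord on F gives F-A-C-Eb.

F A C Eb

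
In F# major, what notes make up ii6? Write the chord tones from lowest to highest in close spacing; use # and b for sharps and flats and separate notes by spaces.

B D# G#

In F# major, the supertonic is G#, and the diatonic chord built there is a minor triad.
That chord is spelled G#-B-D#.
With the 6 figure the chord is in first inversion; from the bass B upward in close position it reads B-D#-G#.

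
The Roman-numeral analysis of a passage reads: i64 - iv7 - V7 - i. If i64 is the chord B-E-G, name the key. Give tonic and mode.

The chord Em/B is a minor triad rooted on E; its label is i64.
If E is scale degree 1 and the mode makes that degree carry a minor triad, the tonic is E and the mode is minor.

E minor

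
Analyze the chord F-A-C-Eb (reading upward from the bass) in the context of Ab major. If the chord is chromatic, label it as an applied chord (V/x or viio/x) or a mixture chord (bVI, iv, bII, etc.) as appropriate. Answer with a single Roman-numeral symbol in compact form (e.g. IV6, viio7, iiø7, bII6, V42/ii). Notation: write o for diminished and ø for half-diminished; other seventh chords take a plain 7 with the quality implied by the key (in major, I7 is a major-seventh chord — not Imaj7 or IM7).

V7/ii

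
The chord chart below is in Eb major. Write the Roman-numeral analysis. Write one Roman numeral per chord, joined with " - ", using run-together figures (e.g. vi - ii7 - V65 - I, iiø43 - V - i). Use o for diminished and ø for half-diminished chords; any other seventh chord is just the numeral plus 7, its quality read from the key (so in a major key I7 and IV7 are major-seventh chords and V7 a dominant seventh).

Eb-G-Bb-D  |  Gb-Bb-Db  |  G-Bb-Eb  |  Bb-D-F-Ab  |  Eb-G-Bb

I7 - bIII - I6 - V7 - I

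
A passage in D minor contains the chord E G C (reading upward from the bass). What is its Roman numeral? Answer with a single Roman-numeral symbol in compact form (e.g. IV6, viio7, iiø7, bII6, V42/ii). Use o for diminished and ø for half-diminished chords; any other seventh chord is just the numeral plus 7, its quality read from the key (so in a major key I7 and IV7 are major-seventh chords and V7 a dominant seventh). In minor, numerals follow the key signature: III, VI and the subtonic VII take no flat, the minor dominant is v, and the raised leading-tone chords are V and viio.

VII6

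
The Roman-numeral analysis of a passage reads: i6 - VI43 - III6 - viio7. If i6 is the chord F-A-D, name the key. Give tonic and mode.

The anchor chord is a minor triad on D, labeled i6.
If D is scale degree 1 and the mode makes that degree carry a minor triad, the tonic is D and the mode is minor.

D minor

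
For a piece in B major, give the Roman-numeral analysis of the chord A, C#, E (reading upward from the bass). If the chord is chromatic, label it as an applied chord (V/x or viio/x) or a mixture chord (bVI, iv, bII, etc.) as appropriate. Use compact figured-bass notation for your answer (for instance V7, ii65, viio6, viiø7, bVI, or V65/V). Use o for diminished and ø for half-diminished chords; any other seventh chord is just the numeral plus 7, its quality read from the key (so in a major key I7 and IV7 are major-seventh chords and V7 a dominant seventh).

The pitches A-C#-E form a major triad rooted on A.
A is the lowered seventh degree of B major (diatonic 7 would be A#). This is a major triad on the lowered seventh degree (the subtonic), borrowed from the parallel minor.

bVII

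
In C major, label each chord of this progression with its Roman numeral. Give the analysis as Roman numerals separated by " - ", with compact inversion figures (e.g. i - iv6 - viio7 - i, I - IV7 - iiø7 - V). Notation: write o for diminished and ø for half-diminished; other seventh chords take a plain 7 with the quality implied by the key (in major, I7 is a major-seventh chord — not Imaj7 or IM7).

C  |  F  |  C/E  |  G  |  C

I - IV - I6 - V - I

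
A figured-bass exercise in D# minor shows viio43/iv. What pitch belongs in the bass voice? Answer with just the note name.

C#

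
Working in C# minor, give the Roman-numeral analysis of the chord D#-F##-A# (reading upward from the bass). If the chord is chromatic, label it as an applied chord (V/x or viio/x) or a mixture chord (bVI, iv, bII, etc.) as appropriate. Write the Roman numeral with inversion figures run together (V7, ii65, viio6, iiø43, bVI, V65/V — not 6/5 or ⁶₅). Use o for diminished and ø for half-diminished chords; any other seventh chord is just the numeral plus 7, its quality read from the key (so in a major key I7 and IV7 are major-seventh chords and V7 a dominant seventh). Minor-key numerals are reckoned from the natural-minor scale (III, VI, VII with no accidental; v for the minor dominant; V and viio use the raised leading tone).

V/V

Stacked in thirds the chord is D#-F##-A#: a major triad on D#.
D# is not a diatonic chord root with this quality in C# minor, but it lies a perfect fifth above G# (V), so the chord functions as an applied dominant of V.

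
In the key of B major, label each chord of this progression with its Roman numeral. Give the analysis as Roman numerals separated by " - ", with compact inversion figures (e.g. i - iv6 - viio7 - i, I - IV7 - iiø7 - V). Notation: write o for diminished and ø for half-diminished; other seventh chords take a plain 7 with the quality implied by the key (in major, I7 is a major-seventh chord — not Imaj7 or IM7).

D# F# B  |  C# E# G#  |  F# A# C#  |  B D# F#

I6 - V/V - V - I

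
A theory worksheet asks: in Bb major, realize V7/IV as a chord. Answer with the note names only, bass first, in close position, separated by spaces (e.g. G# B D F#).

Bb D F Ab

The slash means an applied dominant: we want the dominant of IV. In Bb major, IV is Eb major, and its dominant is built on Bb.
Building a dominant seventh chord on Bb gives Bb-D-F-Ab.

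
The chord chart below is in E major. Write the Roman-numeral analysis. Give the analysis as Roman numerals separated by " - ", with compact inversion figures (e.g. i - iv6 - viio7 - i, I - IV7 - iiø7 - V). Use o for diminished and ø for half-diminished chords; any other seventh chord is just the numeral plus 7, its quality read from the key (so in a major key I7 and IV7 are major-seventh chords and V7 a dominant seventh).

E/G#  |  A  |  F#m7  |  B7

E/G#: major triad on E = scale degree 1 → I6.
A: major triad on A = scale degree 4 → IV.
F#m7 has root F#, degree 2 in E major, so ii7.
B7: root B is the dominant; dominant seventh chord there is V7.

I6 - IV - ii7 - V7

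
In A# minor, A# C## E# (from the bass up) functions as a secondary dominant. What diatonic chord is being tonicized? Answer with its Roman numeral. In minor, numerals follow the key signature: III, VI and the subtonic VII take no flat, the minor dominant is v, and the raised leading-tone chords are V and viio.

iv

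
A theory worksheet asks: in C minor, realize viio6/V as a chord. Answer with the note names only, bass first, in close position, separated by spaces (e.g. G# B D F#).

A C F#

The slash marks an applied leading-tone chord: viio of V. In C minor, V is G, so the leading tone to it is F#, a half step below.
Building a diminished triad on F# gives F#-A-C.
The figured bass 6 indicates first inversion, placing the third (A) in the bass: A-C-F#.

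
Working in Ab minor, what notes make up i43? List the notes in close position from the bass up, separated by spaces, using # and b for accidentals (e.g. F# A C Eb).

Eb Gb Ab Cb

The numeral's case and figure indicate a minor seventh chord. In Ab minor its root, the tonic, is Ab.
Stacking thirds from Ab gives Ab-Cb-Eb-Gb.
The figured bass 43 indicates second inversion, placing the fifth (Eb) in the bass: Eb-Gb-Ab-Cb.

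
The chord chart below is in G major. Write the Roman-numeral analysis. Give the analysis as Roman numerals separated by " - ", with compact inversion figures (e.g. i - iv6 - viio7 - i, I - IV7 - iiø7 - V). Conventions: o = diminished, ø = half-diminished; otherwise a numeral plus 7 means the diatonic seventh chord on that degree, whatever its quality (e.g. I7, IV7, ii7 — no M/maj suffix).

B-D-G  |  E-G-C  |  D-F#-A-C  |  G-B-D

I6 - IV6 - V7 - I

B-D-G: root G is the tonic; major triad there is I6.
E-G-C: root C is the subdominant; major triad there is IV6.
D-F#-A-C: root D is the dominant; dominant seventh chord there is V7.
G-B-D: major triad on G = scale degree 1 → I.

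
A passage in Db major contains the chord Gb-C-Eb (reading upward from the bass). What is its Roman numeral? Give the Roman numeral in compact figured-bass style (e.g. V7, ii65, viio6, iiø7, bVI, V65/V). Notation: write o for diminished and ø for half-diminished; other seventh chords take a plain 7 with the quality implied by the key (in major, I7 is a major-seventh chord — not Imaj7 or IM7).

viio64

The pitches C-Eb-Gb form a diminished triad rooted on C.
C is scale degree 7 in Db major, and a diminished triad on that degree is written viio.
With Gb in the bass the chord is in second inversion, so the figured bass is 64.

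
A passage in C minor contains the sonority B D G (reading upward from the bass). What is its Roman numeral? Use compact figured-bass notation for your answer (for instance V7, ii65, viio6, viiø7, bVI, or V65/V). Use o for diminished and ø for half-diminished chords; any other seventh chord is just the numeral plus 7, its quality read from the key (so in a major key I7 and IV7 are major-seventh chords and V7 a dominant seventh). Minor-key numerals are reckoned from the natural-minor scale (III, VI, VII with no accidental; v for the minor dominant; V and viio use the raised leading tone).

V6

Stacked in thirds the chord is G-B-D: a major triad on G.
G is scale degree 5 in C minor, and a major triad on that degree is written V.
With B in the bass the chord is in first inversion, so the figured bass is 6.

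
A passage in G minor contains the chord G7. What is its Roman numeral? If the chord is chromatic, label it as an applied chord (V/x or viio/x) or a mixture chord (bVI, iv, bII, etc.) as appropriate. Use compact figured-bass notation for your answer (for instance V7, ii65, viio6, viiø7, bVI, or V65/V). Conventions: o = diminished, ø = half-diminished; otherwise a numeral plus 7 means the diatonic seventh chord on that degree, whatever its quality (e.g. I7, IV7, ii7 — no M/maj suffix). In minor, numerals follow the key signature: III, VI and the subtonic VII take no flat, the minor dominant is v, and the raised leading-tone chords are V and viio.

The pitches G-B-D-F form a dominant seventh chord rooted on G.
G is not a diatonic chord root with this quality in G minor, but it lies a perfect fifth above C (iv), so the chord functions as an applied dominant of iv.

V7/iv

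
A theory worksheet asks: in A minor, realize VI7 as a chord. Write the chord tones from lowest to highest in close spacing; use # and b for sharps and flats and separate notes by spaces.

The numeral's case and figure indicate a major seventh chord. In A minor its root, the submediant, is F.
Stacking thirds from F gives F-A-C-E.

F A C E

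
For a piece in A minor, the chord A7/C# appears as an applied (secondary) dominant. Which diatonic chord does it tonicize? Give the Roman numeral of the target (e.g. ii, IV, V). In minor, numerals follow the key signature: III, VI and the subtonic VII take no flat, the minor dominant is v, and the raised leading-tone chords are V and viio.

iv

The chord is a dominant seventh chord on A.
A dominant resolves down a perfect fifth: A → D. In A minor, D is scale degree 4, i.e. iv.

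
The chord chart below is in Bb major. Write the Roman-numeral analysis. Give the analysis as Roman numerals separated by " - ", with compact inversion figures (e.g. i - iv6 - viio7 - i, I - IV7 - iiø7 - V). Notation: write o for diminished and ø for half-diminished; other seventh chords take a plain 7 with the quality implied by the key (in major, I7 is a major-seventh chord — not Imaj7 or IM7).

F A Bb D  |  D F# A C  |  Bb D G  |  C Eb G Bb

I43 - V7/vi - vi6 - ii7

F-A-Bb-D has root Bb, degree 1 in Bb major, so I43.
D-F#-A-C: a dominant seventh chord on D, the applied dominant of vi → V7/vi.
Bb-D-G: minor triad on G = scale degree 6 → vi6.
C-Eb-G-Bb has root C, degree 2 in Bb major, so ii7.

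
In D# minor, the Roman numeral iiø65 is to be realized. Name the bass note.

G#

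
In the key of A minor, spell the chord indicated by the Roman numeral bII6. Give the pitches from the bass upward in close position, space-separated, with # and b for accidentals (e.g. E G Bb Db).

D F Bb

Scale degree 2 in A minor is B; lowering it a half step gives Bb. bII6 is the Neapolitan sixth — a major triad on the lowered second degree, here in its customary first inversion.
So the chord is Bb-D-F, a major triad.
With the 6 figure the chord is in first inversion; from the bass D upward in close position it reads D-F-Bb.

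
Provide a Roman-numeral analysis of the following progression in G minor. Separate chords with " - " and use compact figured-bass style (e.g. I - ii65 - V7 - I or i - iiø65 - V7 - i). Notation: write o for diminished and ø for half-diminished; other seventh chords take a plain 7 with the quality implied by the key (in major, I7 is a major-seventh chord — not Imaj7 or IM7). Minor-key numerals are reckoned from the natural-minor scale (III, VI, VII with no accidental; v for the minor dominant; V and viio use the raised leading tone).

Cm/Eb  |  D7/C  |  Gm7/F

iv6 - V42 - i42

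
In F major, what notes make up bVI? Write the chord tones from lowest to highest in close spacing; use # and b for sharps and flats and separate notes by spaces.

Scale degree 6 in F major is D; lowering it a half step gives Db. bVI is a major triad on the lowered sixth degree, borrowed from the parallel minor.
So the chord is Db-F-Ab.

Db F Ab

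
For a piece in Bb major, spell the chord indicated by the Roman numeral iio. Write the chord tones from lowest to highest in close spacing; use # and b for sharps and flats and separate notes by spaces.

C Eb Gb

iio is the diminished supertonic triad, borrowed from the parallel minor. In Bb major that root is C.
So the chord is C-Eb-Gb.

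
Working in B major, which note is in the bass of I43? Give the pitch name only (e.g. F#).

F#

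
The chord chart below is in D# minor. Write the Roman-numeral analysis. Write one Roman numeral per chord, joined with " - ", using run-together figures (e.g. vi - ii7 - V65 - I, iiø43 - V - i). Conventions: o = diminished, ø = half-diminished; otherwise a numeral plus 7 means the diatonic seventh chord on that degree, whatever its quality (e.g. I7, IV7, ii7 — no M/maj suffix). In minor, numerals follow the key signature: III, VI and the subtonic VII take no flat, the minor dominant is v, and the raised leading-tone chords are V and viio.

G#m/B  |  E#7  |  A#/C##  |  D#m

iv6 - V7/V - V6 - i

G#m/B: root G# is the subdominant; minor triad there is iv6.
E#7: chromatic; E# is V of V, so V7/V.
A#/C##: root A# is the dominant; major triad there is V6.
D#m has root D#, degree 1 in D# minor, so i.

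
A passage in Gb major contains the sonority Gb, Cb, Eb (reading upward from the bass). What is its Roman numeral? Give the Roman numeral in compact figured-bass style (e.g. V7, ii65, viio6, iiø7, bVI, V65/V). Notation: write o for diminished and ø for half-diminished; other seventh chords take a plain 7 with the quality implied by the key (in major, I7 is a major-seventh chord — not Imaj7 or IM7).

Stacked in thirds the chord is Cb-Eb-Gb: a major triad on Cb.
Cb is scale degree 4 in Gb major, and a major triad on that degree is written IV.
With Gb in the bass the chord is in second inversion, so the figured bass is 64.

IV64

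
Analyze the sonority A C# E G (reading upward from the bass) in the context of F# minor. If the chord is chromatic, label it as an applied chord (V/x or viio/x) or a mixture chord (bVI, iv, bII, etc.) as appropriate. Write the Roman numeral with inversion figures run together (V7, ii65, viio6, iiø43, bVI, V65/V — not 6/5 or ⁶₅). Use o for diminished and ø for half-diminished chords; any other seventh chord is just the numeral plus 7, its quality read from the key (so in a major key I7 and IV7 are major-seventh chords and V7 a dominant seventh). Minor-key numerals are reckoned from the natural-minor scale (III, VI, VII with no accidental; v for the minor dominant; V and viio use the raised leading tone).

V7/VI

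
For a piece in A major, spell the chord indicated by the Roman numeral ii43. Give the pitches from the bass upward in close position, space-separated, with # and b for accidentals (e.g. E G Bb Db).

In A major, scale degree 2 is B, and the diatonic chord built there is a minor seventh chord.
That chord is spelled B-D-F#-A.
The figured bass 43 indicates second inversion, placing the fifth (F#) in the bass: F#-A-B-D.

F# A B D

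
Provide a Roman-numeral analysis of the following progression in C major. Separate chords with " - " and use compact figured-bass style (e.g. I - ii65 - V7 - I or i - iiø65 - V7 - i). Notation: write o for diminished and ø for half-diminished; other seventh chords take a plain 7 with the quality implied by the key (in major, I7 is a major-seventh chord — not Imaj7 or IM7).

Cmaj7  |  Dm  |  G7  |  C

I7 - ii - V7 - I

Cmaj7 has root C, degree 1 in C major, so I7.
Dm has root D, degree 2 in C major, so ii.
G7: root G is the dominant; dominant seventh chord there is V7.
C: major triad on C = scale degree 1 → I.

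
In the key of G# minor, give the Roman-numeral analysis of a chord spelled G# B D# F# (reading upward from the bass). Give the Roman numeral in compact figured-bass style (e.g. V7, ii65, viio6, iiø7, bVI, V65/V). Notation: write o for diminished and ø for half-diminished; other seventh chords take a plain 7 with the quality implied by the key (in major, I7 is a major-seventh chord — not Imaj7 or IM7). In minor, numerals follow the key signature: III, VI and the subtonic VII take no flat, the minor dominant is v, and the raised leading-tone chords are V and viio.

i7

The pitches G#-B-D#-F# form a minor seventh chord rooted on G#.
In G# minor, G# is the tonic; the diatonic minor seventh chord there is i7.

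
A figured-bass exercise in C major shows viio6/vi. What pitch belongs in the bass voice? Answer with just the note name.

B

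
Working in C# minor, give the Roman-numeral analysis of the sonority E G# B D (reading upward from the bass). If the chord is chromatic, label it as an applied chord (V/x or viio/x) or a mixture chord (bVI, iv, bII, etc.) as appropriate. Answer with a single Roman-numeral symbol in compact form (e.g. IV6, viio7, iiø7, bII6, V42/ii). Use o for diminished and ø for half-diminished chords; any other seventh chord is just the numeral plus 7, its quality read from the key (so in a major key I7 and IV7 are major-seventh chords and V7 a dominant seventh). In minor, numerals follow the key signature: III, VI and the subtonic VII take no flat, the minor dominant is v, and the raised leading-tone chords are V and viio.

The pitches E-G#-B-D form a dominant seventh chord rooted on E.
E is not a diatonic chord root with this quality in C# minor, but it lies a perfect fifth above A (VI), so the chord functions as an applied dominant of VI.

V7/VI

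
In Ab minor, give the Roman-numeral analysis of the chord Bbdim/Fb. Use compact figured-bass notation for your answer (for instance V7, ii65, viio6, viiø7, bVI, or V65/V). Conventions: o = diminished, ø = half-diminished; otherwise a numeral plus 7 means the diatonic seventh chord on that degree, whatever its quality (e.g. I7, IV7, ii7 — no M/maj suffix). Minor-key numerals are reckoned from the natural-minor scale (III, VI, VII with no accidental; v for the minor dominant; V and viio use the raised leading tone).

iio64

Stacked in thirds the chord is Bb-Db-Fb: a diminished triad on Bb.
In Ab minor, Bb is the supertonic; the diatonic diminished triad there is iio.
With Fb in the bass the chord is in second inversion, so the figured bass is 64.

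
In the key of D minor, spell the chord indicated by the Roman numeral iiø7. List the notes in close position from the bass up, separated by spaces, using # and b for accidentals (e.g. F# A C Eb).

E G Bb D

The numeral's case and figure indicate a half-diminished seventh chord. In D minor its root, the supertonic, is E.
That chord is spelled E-G-Bb-D.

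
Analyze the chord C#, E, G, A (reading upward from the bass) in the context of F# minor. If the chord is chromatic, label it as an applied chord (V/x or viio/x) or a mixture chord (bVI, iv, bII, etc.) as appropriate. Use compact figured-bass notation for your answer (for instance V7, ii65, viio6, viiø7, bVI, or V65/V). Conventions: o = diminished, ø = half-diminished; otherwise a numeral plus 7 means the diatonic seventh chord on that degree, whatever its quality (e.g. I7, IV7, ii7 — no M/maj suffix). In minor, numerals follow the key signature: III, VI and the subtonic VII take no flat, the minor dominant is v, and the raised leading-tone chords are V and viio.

V65/VI

Stacked in thirds the chord is A-C#-E-G: a dominant seventh chord on A.
A is not a diatonic chord root with this quality in F# minor, but it lies a perfect fifth above D (VI), so the chord functions as an applied dominant of VI.
With C# in the bass the chord is in first inversion, so the figured bass is 65.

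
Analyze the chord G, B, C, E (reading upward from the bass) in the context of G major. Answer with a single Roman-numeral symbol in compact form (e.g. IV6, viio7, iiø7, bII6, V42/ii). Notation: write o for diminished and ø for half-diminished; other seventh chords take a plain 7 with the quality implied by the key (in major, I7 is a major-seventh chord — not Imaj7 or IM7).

The pitches C-E-G-B form a major seventh chord rooted on C.
C is scale degree 4 in G major, and a major seventh chord on that degree is written IV7.
With G in the bass the chord is in second inversion, so the figured bass is 43.

IV43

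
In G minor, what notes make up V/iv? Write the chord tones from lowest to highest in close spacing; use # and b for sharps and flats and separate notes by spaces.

G B D

V/iv is a secondary dominant — the dominant triad of iv. iv in G minor is C, so the applied chord's root is G, a perfect fifth above.
Building a major triad on G gives G-B-D.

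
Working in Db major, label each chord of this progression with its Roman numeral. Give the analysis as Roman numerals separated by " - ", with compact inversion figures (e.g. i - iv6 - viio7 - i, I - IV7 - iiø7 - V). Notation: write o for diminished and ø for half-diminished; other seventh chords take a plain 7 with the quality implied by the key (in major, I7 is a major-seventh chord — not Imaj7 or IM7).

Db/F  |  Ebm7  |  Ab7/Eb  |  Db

I6 - ii7 - V43 - I

Db/F: root Db is the tonic; major triad there is I6.
Ebm7: root Eb is the supertonic; minor seventh chord there is ii7.
Ab7/Eb: root Ab is the dominant; dominant seventh chord there is V43.
Db: major triad on Db = scale degree 1 → I.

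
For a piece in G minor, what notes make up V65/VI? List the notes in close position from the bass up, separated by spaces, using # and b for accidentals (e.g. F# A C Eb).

D F Ab Bb

V65/VI is a secondary dominant — the dominant seventh of VI. VI in G minor is Eb, so the applied chord's root is Bb, a perfect fifth above.
Building a dominant seventh chord on Bb gives Bb-D-F-Ab.
The figured bass 65 indicates first inversion, placing the third (D) in the bass: D-F-Ab-Bb.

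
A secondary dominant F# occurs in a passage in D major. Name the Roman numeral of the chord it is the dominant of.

vi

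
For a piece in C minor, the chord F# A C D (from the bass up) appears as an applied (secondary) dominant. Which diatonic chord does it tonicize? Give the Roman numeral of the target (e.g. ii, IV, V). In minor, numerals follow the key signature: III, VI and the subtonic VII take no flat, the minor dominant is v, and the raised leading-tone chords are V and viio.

V

The chord is a dominant seventh chord on D.
A dominant resolves down a perfect fifth: D → G. In C minor, G is scale degree 5, i.e. V.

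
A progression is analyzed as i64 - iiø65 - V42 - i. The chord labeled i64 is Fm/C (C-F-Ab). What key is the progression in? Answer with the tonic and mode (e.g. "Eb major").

F minor

The anchor chord is a minor triad on F, labeled i64.
If F is scale degree 1 and the mode makes that degree carry a minor triad, the tonic is F and the mode is minor.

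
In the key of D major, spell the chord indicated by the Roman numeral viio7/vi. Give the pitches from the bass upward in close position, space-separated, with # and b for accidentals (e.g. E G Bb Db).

A# C# E G

The slash marks an applied leading-tone chord: viio of vi. In D major, vi is B, so the leading tone to it is A#, a half step below.
Building a fully diminished seventh chord on A# gives A#-C#-E-G.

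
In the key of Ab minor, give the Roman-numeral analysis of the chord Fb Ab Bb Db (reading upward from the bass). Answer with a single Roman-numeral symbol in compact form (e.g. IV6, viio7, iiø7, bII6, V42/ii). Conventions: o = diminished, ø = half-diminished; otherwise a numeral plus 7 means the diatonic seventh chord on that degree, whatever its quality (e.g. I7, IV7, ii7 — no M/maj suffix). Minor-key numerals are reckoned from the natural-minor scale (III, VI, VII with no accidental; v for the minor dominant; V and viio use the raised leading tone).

iiø43

The pitches Bb-Db-Fb-Ab form a half-diminished seventh chord rooted on Bb.
In Ab minor, Bb is the supertonic; the diatonic half-diminished seventh chord there is iiø7.
With Fb in the bass the chord is in second inversion, so the figured bass is 43.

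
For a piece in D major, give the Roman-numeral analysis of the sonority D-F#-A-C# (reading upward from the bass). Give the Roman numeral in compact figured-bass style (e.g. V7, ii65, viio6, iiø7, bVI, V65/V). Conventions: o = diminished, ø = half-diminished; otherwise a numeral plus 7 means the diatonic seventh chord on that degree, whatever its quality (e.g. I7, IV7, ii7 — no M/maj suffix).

Stacked in thirds the chord is D-F#-A-C#: a major seventh chord on D.
D is scale degree 1 in D major, and a major seventh chord on that degree is written I7.

I7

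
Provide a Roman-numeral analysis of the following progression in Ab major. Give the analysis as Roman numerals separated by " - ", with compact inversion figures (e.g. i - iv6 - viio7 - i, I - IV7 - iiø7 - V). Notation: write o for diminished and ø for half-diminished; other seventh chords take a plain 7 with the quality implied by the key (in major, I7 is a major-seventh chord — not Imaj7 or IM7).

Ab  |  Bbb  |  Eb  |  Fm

I - bII - V - vi

Ab: major triad on Ab = scale degree 1 → I.
Bbb: major triad on Bbb — chromatic; Bbb is the lowered second degree, so this is the Neapolitan chord, bII.
Eb has root Eb, degree 5 in Ab major, so V.
Fm: root F is the submediant; minor triad there is vi.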